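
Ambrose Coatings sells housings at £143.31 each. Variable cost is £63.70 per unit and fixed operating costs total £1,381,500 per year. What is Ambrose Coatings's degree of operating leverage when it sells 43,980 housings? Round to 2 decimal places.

1.65

Contribution at this volume is 43,980 × £79.61 = £3,501,247.80.
Operating income = contribution − fixed costs = £3,501,247.80 − £1,381,500 = £2,119,747.80.
DOL = contribution ÷ EBIT = £3,501,247.80 ÷ £2,119,747.80 = 1.6517.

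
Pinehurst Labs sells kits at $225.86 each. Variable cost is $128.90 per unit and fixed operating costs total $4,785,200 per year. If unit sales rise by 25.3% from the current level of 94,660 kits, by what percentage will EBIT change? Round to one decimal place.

+52.9%

At 94,660 units, contribution = 94,660 × $96.96 = $9,178,233.60.
Subtracting fixed costs: EBIT = $9,178,233.60 − $4,785,200 = $4,393,033.60.
Degree of operating leverage = $9,178,233.60 / $4,393,033.60 = 2.0893.
%ΔEBIT = DOL × %ΔSales = 2.0893 × +25.3% = +52.9%.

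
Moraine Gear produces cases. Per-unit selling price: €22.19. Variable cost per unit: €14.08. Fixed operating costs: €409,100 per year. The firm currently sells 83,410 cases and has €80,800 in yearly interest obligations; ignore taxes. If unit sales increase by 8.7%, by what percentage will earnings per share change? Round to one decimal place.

+31.5%

Total contribution margin = 83,410 × €8.11 = €676,455.10.
EBIT = €676,455.10 − €409,100 = €267,355.10.
Interest = €80,800.00, so EBIT − I = €186,555.10.
DCL = total CM / (EBIT − I) = €676,455.10 / €186,555.10 = 3.6260.
%ΔEPS = DCL × %ΔSales = 3.6260 × +8.7% = +31.5%.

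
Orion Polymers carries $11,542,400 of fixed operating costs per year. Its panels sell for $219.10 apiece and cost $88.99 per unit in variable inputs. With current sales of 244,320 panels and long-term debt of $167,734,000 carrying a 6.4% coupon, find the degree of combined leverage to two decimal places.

3.34

Contribution at this volume is 244,320 × $130.11 = $31,788,475.20.
EBIT = $31,788,475.20 − $11,542,400 = $20,246,075.20. Interest = $10,734,976.00.
DOL = $31,788,475.20 ÷ $20,246,075.20 = 1.5701; DFL = $20,246,075.20 ÷ $9,511,099.20 = 2.1287.
DCL = DOL × DFL = 1.5701 × 2.1287 = 3.3423.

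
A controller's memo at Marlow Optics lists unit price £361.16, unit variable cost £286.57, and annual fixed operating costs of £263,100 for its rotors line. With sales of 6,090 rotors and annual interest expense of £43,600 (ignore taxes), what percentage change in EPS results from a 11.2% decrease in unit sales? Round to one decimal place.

At 6,090 units, contribution = 6,090 × £74.59 = £454,253.10.
Operating income = contribution − fixed costs = £454,253.10 − £263,100 = £191,153.10.
After interest of £43,600.00, pre-tax earnings = £147,553.10.
DCL = total CM / (EBIT − I) = £454,253.10 / £147,553.10 = 3.0786.
%ΔEPS = DCL × %ΔSales = 3.0786 × -11.2% = -34.5%.

-34.5%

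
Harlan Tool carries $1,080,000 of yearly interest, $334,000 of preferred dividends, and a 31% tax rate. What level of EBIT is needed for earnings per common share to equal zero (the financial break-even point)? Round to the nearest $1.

Preferred dividends are paid after tax, so their pre-tax equivalent is $334,000 ÷ (1 − 0.31) = $484,057.97.
Financial break-even EBIT = interest + D_p ÷ (1 − t) = $1,080,000 + $484,057.97 = $1,564,057.97.

$1,564,058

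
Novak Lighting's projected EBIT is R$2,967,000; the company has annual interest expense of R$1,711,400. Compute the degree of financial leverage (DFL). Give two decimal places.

2.36

Annual interest charges come to R$1,711,400.00.
DFL = EBIT ÷ (EBIT − I) = R$2,967,000 ÷ (R$2,967,000 − R$1,711,400.00) = R$2,967,000 ÷ R$1,255,600.00 = 2.3630.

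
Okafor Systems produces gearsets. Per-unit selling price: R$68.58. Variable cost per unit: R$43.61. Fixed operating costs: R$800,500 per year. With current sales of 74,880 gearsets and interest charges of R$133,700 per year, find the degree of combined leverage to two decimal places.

2.00

Total contribution margin = 74,880 × R$24.97 = R$1,869,753.60.
EBIT = R$1,869,753.60 − R$800,500 = R$1,069,253.60. Interest = R$133,700.00.
DOL = R$1,869,753.60 ÷ R$1,069,253.60 = 1.7487; DFL = R$1,069,253.60 ÷ R$935,553.60 = 1.1429.
DCL = DOL × DFL = 1.7487 × 1.1429 = 1.9986.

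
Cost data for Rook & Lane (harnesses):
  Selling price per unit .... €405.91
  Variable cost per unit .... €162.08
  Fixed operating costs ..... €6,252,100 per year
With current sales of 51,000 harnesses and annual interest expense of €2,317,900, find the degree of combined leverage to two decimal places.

3.22

Total contribution margin = 51,000 × €243.83 = €12,435,330.00.
Operating income = contribution − fixed costs = €12,435,330.00 − €6,252,100 = €6,183,230.00. Interest = €2,317,900.00, so EBIT − I = €3,865,330.00.
Degree of total leverage = total CM / (EBIT − interest) = €12,435,330.00 / €3,865,330.00 = 3.2171.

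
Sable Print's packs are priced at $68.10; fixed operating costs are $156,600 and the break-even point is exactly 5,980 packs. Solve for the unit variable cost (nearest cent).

$41.91

Contribution per unit must be FC / Q = $156,600 / 5,980 = $26.1873.
Hence VC = price − CM = $68.10 − $26.1873 = $41.91.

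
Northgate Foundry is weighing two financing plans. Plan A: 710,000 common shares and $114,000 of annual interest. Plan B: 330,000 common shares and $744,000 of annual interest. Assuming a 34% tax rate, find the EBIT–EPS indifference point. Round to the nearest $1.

Set EPS_A = EPS_B: (EBIT − $114,000)(1 − 0.34) ÷ 710,000 = (EBIT − $744,000)(1 − 0.34) ÷ 330,000.
The (1 − t) factor cancels: (EBIT − 114,000) × 330,000 = (EBIT − 744,000) × 710,000.
EBIT × (710,000 − 330,000) = 744,000 × 710,000 − 114,000 × 330,000 = 490,620,000,000, so EBIT = 490,620,000,000 ÷ 380,000 = 1,291,105.26.

$1,291,105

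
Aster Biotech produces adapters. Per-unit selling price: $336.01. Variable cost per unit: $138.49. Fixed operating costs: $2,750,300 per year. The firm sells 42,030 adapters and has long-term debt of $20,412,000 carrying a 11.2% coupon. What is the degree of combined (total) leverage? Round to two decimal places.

2.54

At 42,030 units, contribution = 42,030 × $197.52 = $8,301,765.60.
Subtracting fixed costs: EBIT = $8,301,765.60 − $2,750,300 = $5,551,465.60. Interest = $2,286,144.00, so EBIT − I = $3,265,321.60.
DCL = contribution ÷ (EBIT − I) = $8,301,765.60 ÷ $3,265,321.60 = 2.5424.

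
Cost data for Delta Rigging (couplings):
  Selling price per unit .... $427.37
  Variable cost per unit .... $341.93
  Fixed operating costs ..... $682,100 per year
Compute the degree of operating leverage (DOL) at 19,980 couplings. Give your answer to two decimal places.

1.67

At 19,980 units, contribution = 19,980 × $85.44 = $1,707,091.20.
Operating income = contribution − fixed costs = $1,707,091.20 − $682,100 = $1,024,991.20.
So DOL = total CM / EBIT = $1,707,091.20 / $1,024,991.20 = 1.6655.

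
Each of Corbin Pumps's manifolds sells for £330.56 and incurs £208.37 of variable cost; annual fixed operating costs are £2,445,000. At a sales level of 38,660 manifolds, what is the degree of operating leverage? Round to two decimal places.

At 38,660 units, contribution = 38,660 × £122.19 = £4,723,865.40.
EBIT = £4,723,865.40 − £2,445,000 = £2,278,865.40.
Degree of operating leverage = £4,723,865.40 / £2,278,865.40 = 2.0729.

2.07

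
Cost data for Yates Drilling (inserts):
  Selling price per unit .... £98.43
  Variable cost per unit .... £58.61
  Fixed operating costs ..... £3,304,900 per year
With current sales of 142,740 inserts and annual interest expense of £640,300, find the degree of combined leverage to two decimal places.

3.27

Total contribution margin = 142,740 × £39.82 = £5,683,906.80.
Operating income = contribution − fixed costs = £5,683,906.80 − £3,304,900 = £2,379,006.80. Interest = £640,300.00.
DOL = £5,683,906.80 ÷ £2,379,006.80 = 2.3892; DFL = £2,379,006.80 ÷ £1,738,706.80 = 1.3683.
DCL = DOL × DFL = 2.3892 × 1.3683 = 3.2691.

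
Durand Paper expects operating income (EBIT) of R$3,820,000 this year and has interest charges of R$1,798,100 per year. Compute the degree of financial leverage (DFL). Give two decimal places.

Interest = R$1,798,100.00.
Degree of financial leverage = EBIT / (EBIT − interest) = R$3,820,000 / R$2,021,900.00 = 1.8893.

1.89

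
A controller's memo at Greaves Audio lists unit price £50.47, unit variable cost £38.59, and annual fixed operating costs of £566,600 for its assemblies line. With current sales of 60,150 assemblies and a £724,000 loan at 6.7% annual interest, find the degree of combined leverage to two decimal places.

7.18

Contribution at this volume is 60,150 × £11.88 = £714,582.00.
Operating income = contribution − fixed costs = £714,582.00 − £566,600 = £147,982.00. Interest = £48,508.00.
DOL = £714,582.00 ÷ £147,982.00 = 4.8288; DFL = £147,982.00 ÷ £99,474.00 = 1.4876.
DCL = DOL × DFL = 4.8288 × 1.4876 = 7.1833.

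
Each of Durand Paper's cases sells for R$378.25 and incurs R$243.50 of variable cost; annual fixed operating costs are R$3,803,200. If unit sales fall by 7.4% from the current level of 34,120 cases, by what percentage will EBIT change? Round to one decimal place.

-42.8%

Contribution at this volume is 34,120 × R$134.75 = R$4,597,670.00.
Operating income = contribution − fixed costs = R$4,597,670.00 − R$3,803,200 = R$794,470.00.
DOL = contribution ÷ EBIT = R$4,597,670.00 ÷ R$794,470.00 = 5.7871.
Operating income changes by 5.7871 × -7.4% = -42.8%.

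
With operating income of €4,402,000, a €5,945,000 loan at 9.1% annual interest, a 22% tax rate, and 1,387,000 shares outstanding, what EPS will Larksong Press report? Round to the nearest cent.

Pre-tax income = €4,402,000 − €540,995.00 = €3,861,005.00.
Net income = €3,861,005.00 × (1 − 0.22) = €3,011,583.90.
Per share: €3,011,583.90 / 1,387,000 shares = €2.17.

€2.17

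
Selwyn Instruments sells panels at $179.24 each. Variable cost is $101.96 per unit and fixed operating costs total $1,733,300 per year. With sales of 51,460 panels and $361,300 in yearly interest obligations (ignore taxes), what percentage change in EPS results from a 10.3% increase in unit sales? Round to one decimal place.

Total contribution margin = 51,460 × $77.28 = $3,976,828.80.
EBIT = $3,976,828.80 − $1,733,300 = $2,243,528.80.
Interest = $361,300.00, so EBIT − I = $1,882,228.80.
Degree of combined leverage = contribution ÷ (EBIT − I) = $3,976,828.80 ÷ $1,882,228.80 = 2.1128.
EPS therefore changes by 2.1128 × (+10.3%) = +21.8%.

+21.8%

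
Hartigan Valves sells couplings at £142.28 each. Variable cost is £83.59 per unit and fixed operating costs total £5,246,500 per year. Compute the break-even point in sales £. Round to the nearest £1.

Contribution margin per unit = £142.28 − £83.59 = £58.69, a CM ratio of £58.69 ÷ £142.28 = 0.4125.
Break-even revenue = fixed costs × price ÷ CM = £5,246,500 × £142.28 ÷ £58.69 = £12,718,896.

£12,718,896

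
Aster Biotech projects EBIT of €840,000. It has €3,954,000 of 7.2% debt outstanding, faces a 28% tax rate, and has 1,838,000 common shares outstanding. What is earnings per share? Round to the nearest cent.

€0.22

Interest = €284,688.00, so EBT = €840,000 − €284,688.00 = €555,312.00.
Net income = €555,312.00 × (1 − 0.28) = €399,824.64.
EPS = €399,824.64 ÷ 1,838,000 = €0.22.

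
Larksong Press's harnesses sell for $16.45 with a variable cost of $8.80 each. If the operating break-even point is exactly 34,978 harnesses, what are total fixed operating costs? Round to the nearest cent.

Contribution margin per unit = $16.45 − $8.80 = $7.65.
Since BE = FC / CM, FC = 34,978 × $7.65 = $267,581.70.

$267,581.70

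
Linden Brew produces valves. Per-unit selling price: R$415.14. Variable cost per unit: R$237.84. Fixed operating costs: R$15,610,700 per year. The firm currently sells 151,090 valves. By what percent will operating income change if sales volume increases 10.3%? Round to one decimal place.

+24.7%

At 151,090 units, contribution = 151,090 × R$177.30 = R$26,788,257.00.
EBIT = R$26,788,257.00 − R$15,610,700 = R$11,177,557.00.
So DOL = total CM / EBIT = R$26,788,257.00 / R$11,177,557.00 = 2.3966.
%ΔEBIT = DOL × %ΔSales = 2.3966 × +10.3% = +24.7%.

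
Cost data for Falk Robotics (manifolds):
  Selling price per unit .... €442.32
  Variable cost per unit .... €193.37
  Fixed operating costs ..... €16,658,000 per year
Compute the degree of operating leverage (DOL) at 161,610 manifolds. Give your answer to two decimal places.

Total contribution margin = 161,610 × €248.95 = €40,232,809.50.
Operating income = contribution − fixed costs = €40,232,809.50 − €16,658,000 = €23,574,809.50.
So DOL = total CM / EBIT = €40,232,809.50 / €23,574,809.50 = 1.7066.

1.71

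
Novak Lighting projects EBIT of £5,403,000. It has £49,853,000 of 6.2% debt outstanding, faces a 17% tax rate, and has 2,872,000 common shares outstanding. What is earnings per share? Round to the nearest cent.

£0.67

Interest = £3,090,886.00, so EBT = £5,403,000 − £3,090,886.00 = £2,312,114.00.
Net income = £2,312,114.00 × (1 − 0.17) = £1,919,054.62.
EPS = £1,919,054.62 ÷ 2,872,000 = £0.67.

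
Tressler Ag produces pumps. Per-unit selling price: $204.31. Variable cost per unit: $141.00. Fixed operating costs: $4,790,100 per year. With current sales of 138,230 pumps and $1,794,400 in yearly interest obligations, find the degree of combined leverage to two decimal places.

Contribution at this volume is 138,230 × $63.31 = $8,751,341.30.
EBIT = $8,751,341.30 − $4,790,100 = $3,961,241.30. Interest = $1,794,400.00, so EBIT − I = $2,166,841.30.
Degree of total leverage = total CM / (EBIT − interest) = $8,751,341.30 / $2,166,841.30 = 4.0388.

4.04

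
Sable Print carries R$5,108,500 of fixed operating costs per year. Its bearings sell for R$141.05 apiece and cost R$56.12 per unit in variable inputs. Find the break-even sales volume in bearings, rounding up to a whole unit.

60,150 bearings

Contribution margin per unit = R$141.05 − R$56.12 = R$84.93.
Break-even Q = R$5,108,500 / R$84.93 = 60,149.53 → 60,150 bearings.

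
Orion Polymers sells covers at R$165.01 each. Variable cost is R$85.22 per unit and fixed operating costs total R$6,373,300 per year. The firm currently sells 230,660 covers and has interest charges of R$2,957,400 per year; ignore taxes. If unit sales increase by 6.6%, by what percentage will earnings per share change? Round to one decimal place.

+13.4%

At 230,660 units, contribution = 230,660 × R$79.79 = R$18,404,361.40.
EBIT = R$18,404,361.40 − R$6,373,300 = R$12,031,061.40.
After interest of R$2,957,400.00, pre-tax earnings = R$9,073,661.40.
Degree of combined leverage = contribution ÷ (EBIT − I) = R$18,404,361.40 ÷ R$9,073,661.40 = 2.0283.
%ΔEPS = DCL × %ΔSales = 2.0283 × +6.6% = +13.4%.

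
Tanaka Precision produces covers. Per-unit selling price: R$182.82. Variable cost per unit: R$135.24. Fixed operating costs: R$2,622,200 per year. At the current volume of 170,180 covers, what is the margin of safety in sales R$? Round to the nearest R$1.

Contribution margin per unit = R$182.82 − R$135.24 = R$47.58. Break-even units = R$2,622,200 ÷ R$47.58 = 55,111.39; break-even revenue = 55,111.39 × R$182.82 = R$10,075,464.56.
Current sales = 170,180 × R$182.82 = R$31,112,307.60.
Margin of safety = R$31,112,307.60 − R$10,075,464.56 = R$21,036,843.

R$21,036,843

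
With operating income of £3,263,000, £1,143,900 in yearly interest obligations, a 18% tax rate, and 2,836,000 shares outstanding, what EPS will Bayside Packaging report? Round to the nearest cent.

Interest = £1,143,900.00, so EBT = £3,263,000 − £1,143,900.00 = £2,119,100.00.
Net income = £2,119,100.00 × (1 − 0.18) = £1,737,662.00.
Per share: £1,737,662.00 / 2,836,000 shares = £0.61.

£0.61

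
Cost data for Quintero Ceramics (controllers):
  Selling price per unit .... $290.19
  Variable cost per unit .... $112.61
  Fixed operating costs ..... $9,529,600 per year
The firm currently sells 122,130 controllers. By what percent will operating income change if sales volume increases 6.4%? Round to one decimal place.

+11.4%

Total contribution margin = 122,130 × $177.58 = $21,687,845.40.
Subtracting fixed costs: EBIT = $21,687,845.40 − $9,529,600 = $12,158,245.40.
DOL = contribution ÷ EBIT = $21,687,845.40 ÷ $12,158,245.40 = 1.7838.
%ΔEBIT = DOL × %ΔSales = 1.7838 × +6.4% = +11.4%.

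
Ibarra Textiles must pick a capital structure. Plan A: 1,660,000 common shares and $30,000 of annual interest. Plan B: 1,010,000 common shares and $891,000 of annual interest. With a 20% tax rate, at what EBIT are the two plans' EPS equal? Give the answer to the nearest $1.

$2,228,862

At indifference, (EBIT − 30,000)(1 − t)/1,660,000 = (EBIT − 891,000)(1 − t)/1,010,000.
Cancelling (1 − t) and cross-multiplying: 1,010,000·(EBIT − 30,000) = 1,660,000·(EBIT − 891,000).
Solving, EBIT = (891,000·1,660,000 − 30,000·1,010,000) / (1,660,000 − 1,010,000) = 1,448,760,000,000 / 650,000 = 2,228,861.54.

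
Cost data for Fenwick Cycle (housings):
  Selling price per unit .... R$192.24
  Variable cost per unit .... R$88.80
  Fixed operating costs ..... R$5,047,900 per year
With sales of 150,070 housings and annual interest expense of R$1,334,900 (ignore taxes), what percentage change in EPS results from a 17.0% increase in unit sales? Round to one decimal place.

Contribution at this volume is 150,070 × R$103.44 = R$15,523,240.80.
EBIT = R$15,523,240.80 − R$5,047,900 = R$10,475,340.80.
Interest = R$1,334,900.00, so EBIT − I = R$9,140,440.80.
Degree of combined leverage = contribution ÷ (EBIT − I) = R$15,523,240.80 ÷ R$9,140,440.80 = 1.6983.
%ΔEPS = DCL × %ΔSales = 1.6983 × +17.0% = +28.9%.

+28.9%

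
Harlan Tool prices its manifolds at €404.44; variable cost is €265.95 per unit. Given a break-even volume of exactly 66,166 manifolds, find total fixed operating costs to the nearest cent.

€9,163,329.34

Each unit contributes €404.44 − €265.95 = €138.49.
Since BE = FC / CM, FC = 66,166 × €138.49 = €9,163,329.34.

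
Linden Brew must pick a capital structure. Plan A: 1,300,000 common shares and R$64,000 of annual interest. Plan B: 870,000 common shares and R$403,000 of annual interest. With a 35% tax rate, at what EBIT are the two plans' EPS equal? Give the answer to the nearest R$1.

Set EPS_A = EPS_B: (EBIT − R$64,000)(1 − 0.35) ÷ 1,300,000 = (EBIT − R$403,000)(1 − 0.35) ÷ 870,000.
The (1 − t) factor cancels: (EBIT − 64,000) × 870,000 = (EBIT − 403,000) × 1,300,000.
EBIT × (1,300,000 − 870,000) = 403,000 × 1,300,000 − 64,000 × 870,000 = 468,220,000,000, so EBIT = 468,220,000,000 ÷ 430,000 = 1,088,883.72.

R$1,088,884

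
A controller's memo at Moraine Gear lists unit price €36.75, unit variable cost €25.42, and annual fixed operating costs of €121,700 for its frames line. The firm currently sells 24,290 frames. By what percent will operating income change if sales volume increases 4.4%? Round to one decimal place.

Total contribution margin = 24,290 × €11.33 = €275,205.70.
Operating income = contribution − fixed costs = €275,205.70 − €121,700 = €153,505.70.
So DOL = total CM / EBIT = €275,205.70 / €153,505.70 = 1.7928.
So EBIT moves 1.7928 × (+4.4%) = +7.9%.

+7.9%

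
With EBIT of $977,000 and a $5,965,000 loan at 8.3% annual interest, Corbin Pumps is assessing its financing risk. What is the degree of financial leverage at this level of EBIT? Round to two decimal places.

2.03

Interest = $495,095.00.
Degree of financial leverage = EBIT / (EBIT − interest) = $977,000 / $481,905.00 = 2.0274.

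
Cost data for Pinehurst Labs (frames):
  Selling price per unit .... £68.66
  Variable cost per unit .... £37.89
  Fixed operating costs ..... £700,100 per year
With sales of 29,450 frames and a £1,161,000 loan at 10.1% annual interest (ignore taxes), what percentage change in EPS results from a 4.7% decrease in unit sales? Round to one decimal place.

-48.0%

At 29,450 units, contribution = 29,450 × £30.77 = £906,176.50.
EBIT = £906,176.50 − £700,100 = £206,076.50.
After interest of £117,261.00, pre-tax earnings = £88,815.50.
DCL = total CM / (EBIT − I) = £906,176.50 / £88,815.50 = 10.2029.
EPS therefore changes by 10.2029 × (-4.7%) = -48.0%.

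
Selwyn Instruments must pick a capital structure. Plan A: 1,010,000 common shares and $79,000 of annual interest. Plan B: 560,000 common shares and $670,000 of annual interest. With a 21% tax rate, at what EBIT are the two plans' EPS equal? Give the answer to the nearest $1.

$1,405,467

At indifference, (EBIT − 79,000)(1 − t)/1,010,000 = (EBIT − 670,000)(1 − t)/560,000.
The (1 − t) factor cancels: (EBIT − 79,000) × 560,000 = (EBIT − 670,000) × 1,010,000.
Solving, EBIT = (670,000·1,010,000 − 79,000·560,000) / (1,010,000 − 560,000) = 632,460,000,000 / 450,000 = 1,405,466.67.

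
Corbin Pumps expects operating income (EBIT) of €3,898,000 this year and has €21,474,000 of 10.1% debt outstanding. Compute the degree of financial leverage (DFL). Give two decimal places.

Interest = €2,168,874.00.
DFL = EBIT ÷ (EBIT − I) = €3,898,000 ÷ (€3,898,000 − €2,168,874.00) = €3,898,000 ÷ €1,729,126.00 = 2.2543.

2.25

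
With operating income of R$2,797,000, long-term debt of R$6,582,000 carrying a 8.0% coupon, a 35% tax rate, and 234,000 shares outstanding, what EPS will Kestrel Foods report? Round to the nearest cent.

R$6.31

Interest = R$526,560.00, so EBT = R$2,797,000 − R$526,560.00 = R$2,270,440.00.
After tax at 35%: net income = R$2,270,440.00 × 0.65 = R$1,475,786.00.
EPS = R$1,475,786.00 ÷ 234,000 = R$6.31.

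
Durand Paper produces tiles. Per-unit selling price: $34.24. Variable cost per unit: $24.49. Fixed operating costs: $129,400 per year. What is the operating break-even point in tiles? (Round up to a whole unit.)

Unit CM = price − variable cost = $34.24 − $24.49 = $9.75.
Break-even Q = $129,400 / $9.75 = 13,271.79 → 13,272 tiles.

13,272 tiles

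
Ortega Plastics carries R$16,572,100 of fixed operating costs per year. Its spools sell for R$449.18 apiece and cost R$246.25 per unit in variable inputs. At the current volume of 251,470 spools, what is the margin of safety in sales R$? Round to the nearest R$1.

R$76,273,405

Each unit contributes R$449.18 − R$246.25 = R$202.93. Break-even units = R$16,572,100 ÷ R$202.93 = 81,664.12; break-even revenue = 81,664.12 × R$449.18 = R$36,681,889.71.
Actual sales revenue = 251,470 × R$449.18 = R$112,955,294.60.
Margin of safety = R$112,955,294.60 − R$36,681,889.71 = R$76,273,405.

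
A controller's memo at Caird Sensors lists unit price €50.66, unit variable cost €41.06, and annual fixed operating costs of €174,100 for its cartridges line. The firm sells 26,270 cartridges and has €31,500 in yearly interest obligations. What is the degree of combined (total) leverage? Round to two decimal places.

5.41

At 26,270 units, contribution = 26,270 × €9.60 = €252,192.00.
Subtracting fixed costs: EBIT = €252,192.00 − €174,100 = €78,092.00. Interest = €31,500.00, so EBIT − I = €46,592.00.
DCL = contribution ÷ (EBIT − I) = €252,192.00 ÷ €46,592.00 = 5.4128.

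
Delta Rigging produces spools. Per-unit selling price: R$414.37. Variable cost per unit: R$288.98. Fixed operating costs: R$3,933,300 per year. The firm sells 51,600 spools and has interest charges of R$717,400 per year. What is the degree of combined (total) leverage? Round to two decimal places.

3.56

At 51,600 units, contribution = 51,600 × R$125.39 = R$6,470,124.00.
Subtracting fixed costs: EBIT = R$6,470,124.00 − R$3,933,300 = R$2,536,824.00. Interest = R$717,400.00.
DOL = R$6,470,124.00 ÷ R$2,536,824.00 = 2.5505; DFL = R$2,536,824.00 ÷ R$1,819,424.00 = 1.3943.
DCL = DOL × DFL = 2.5505 × 1.3943 = 3.5562.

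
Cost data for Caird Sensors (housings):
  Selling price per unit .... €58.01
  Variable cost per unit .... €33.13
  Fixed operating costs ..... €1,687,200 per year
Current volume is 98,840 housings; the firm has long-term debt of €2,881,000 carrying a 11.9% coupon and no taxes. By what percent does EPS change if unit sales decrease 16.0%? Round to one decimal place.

-91.7%

At 98,840 units, contribution = 98,840 × €24.88 = €2,459,139.20.
Operating income = contribution − fixed costs = €2,459,139.20 − €1,687,200 = €771,939.20.
Interest = €342,839.00, so EBIT − I = €429,100.20.
DCL = total CM / (EBIT − I) = €2,459,139.20 / €429,100.20 = 5.7309.
EPS therefore changes by 5.7309 × (-16.0%) = -91.7%.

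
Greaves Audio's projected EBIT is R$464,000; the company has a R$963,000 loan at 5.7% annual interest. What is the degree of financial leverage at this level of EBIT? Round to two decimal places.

Interest = R$54,891.00.
Degree of financial leverage = EBIT / (EBIT − interest) = R$464,000 / R$409,109.00 = 1.1342.

1.13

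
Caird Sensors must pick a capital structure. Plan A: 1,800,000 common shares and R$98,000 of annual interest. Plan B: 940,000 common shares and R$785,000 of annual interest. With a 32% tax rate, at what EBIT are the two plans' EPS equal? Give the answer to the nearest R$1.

R$1,535,907

At indifference, (EBIT − 98,000)(1 − t)/1,800,000 = (EBIT − 785,000)(1 − t)/940,000.
The (1 − t) factor cancels: (EBIT − 98,000) × 940,000 = (EBIT − 785,000) × 1,800,000.
Solving, EBIT = (785,000·1,800,000 − 98,000·940,000) / (1,800,000 − 940,000) = 1,320,880,000,000 / 860,000 = 1,535,906.98.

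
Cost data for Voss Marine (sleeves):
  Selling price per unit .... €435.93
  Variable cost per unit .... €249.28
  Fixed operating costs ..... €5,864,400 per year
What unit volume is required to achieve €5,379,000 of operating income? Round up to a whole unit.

Each unit contributes €435.93 − €249.28 = €186.65.
Units = (FC + target) / CM = (€5,864,400 + €5,379,000) / €186.65 = 60,237.88, so 60,238 sleeves.

60,238 sleeves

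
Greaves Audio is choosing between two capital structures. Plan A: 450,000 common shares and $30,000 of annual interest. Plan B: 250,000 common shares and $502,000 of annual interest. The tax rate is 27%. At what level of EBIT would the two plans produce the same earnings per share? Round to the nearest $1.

$1,092,000

Set EPS_A = EPS_B: (EBIT − $30,000)(1 − 0.27) ÷ 450,000 = (EBIT − $502,000)(1 − 0.27) ÷ 250,000.
The (1 − t) factor cancels: (EBIT − 30,000) × 250,000 = (EBIT − 502,000) × 450,000.
Solving, EBIT = (502,000·450,000 − 30,000·250,000) / (450,000 − 250,000) = 218,400,000,000 / 200,000 = 1,092,000.00.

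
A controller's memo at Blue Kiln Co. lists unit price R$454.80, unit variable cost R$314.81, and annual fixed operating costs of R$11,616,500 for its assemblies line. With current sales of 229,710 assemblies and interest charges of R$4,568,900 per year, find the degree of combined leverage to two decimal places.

Contribution at this volume is 229,710 × R$139.99 = R$32,157,102.90.
EBIT = R$32,157,102.90 − R$11,616,500 = R$20,540,602.90. Interest = R$4,568,900.00, so EBIT − I = R$15,971,702.90.
Degree of total leverage = total CM / (EBIT − interest) = R$32,157,102.90 / R$15,971,702.90 = 2.0134.

2.01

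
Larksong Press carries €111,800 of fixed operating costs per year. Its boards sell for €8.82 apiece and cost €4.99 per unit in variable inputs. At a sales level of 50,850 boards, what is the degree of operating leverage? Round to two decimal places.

2.35

Total contribution margin = 50,850 × €3.83 = €194,755.50.
Subtracting fixed costs: EBIT = €194,755.50 − €111,800 = €82,955.50.
So DOL = total CM / EBIT = €194,755.50 / €82,955.50 = 2.3477.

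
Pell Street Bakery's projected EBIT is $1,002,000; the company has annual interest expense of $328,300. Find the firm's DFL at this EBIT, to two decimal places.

1.49

Interest = $328,300.00.
Degree of financial leverage = EBIT / (EBIT − interest) = $1,002,000 / $673,700.00 = 1.4873.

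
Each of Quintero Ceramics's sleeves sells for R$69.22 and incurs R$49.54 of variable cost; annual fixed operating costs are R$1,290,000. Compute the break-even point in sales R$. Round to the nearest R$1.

R$4,537,287

CM per unit = R$69.22 − R$49.54 = R$19.68; CM ratio = R$19.68 / R$69.22 = 0.2843.
Break-even revenue = fixed costs × price ÷ CM = R$1,290,000 × R$69.22 ÷ R$19.68 = R$4,537,287.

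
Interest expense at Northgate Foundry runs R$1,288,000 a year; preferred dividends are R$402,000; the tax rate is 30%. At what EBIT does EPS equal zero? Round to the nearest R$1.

R$1,862,286

Grossing the preferred dividend up to pre-tax terms: R$402,000 / (1 − 0.30) = R$574,285.71.
Financial break-even EBIT = interest + D_p ÷ (1 − t) = R$1,288,000 + R$574,285.71 = R$1,862,285.71.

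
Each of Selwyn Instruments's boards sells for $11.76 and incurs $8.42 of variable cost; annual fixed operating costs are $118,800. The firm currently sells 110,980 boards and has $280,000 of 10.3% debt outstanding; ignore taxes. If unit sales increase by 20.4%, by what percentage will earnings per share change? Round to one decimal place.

+33.9%

Total contribution margin = 110,980 × $3.34 = $370,673.20.
EBIT = $370,673.20 − $118,800 = $251,873.20.
Interest = $28,840.00, so EBIT − I = $223,033.20.
DCL = total CM / (EBIT − I) = $370,673.20 / $223,033.20 = 1.6620.
EPS therefore changes by 1.6620 × (+20.4%) = +33.9%.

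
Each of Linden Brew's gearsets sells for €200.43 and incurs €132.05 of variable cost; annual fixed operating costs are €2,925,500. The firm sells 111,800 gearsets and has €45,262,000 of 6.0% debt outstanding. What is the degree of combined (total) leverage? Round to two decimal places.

Contribution at this volume is 111,800 × €68.38 = €7,644,884.00.
Operating income = contribution − fixed costs = €7,644,884.00 − €2,925,500 = €4,719,384.00. Interest = €2,715,720.00.
DOL = €7,644,884.00 ÷ €4,719,384.00 = 1.6199; DFL = €4,719,384.00 ÷ €2,003,664.00 = 2.3554.
DCL = DOL × DFL = 1.6199 × 2.3554 = 3.8155.

3.82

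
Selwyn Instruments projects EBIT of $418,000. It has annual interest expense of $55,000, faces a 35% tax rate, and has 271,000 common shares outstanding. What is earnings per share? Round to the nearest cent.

$0.87

Pre-tax income = $418,000 − $55,000.00 = $363,000.00.
Net income = $363,000.00 × (1 − 0.35) = $235,950.00.
Per share: $235,950.00 / 271,000 shares = $0.87.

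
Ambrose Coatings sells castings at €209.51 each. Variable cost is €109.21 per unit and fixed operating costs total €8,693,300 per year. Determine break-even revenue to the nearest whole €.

Contribution margin per unit = €209.51 − €109.21 = €100.30, a CM ratio of €100.30 ÷ €209.51 = 0.4787.
Break-even revenue = fixed costs × price ÷ CM = €8,693,300 × €209.51 ÷ €100.30 = €18,158,856.

€18,158,856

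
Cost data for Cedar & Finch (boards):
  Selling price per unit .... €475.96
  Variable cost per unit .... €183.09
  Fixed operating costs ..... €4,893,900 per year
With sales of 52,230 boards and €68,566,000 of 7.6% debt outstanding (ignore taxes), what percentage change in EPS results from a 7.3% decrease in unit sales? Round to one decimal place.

Total contribution margin = 52,230 × €292.87 = €15,296,600.10.
EBIT = €15,296,600.10 − €4,893,900 = €10,402,700.10.
Interest = €5,211,016.00, so EBIT − I = €5,191,684.10.
DCL = total CM / (EBIT − I) = €15,296,600.10 / €5,191,684.10 = 2.9464.
EPS therefore changes by 2.9464 × (-7.3%) = -21.5%.

-21.5%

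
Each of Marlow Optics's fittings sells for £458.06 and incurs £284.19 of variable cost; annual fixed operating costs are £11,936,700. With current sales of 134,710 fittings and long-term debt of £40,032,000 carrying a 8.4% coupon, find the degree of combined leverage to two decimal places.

At 134,710 units, contribution = 134,710 × £173.87 = £23,422,027.70.
Operating income = contribution − fixed costs = £23,422,027.70 − £11,936,700 = £11,485,327.70. Interest = £3,362,688.00.
DOL = £23,422,027.70 ÷ £11,485,327.70 = 2.0393; DFL = £11,485,327.70 ÷ £8,122,639.70 = 1.4140.
Combined leverage = 2.0393 × 1.4140 = 2.8836.

2.88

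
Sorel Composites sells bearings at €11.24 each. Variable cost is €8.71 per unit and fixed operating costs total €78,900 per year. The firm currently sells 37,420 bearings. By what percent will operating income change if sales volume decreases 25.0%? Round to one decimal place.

-150.1%

At 37,420 units, contribution = 37,420 × €2.53 = €94,672.60.
EBIT = €94,672.60 − €78,900 = €15,772.60.
DOL = contribution ÷ EBIT = €94,672.60 ÷ €15,772.60 = 6.0023.
%ΔEBIT = DOL × %ΔSales = 6.0023 × -25.0% = -150.1%.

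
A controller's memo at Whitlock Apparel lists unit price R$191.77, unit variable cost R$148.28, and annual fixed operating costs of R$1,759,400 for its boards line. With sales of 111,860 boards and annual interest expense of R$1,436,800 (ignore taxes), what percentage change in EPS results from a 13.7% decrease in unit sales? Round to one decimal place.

Contribution at this volume is 111,860 × R$43.49 = R$4,864,791.40.
Operating income = contribution − fixed costs = R$4,864,791.40 − R$1,759,400 = R$3,105,391.40.
After interest of R$1,436,800.00, pre-tax earnings = R$1,668,591.40.
DCL = total CM / (EBIT − I) = R$4,864,791.40 / R$1,668,591.40 = 2.9155.
%ΔEPS = DCL × %ΔSales = 2.9155 × -13.7% = -39.9%.

-39.9%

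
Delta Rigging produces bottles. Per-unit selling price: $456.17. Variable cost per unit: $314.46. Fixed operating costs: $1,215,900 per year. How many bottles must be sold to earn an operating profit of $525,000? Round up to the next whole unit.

Unit CM = price − variable cost = $456.17 − $314.46 = $141.71.
Required volume = (fixed costs + target profit) ÷ CM = ($1,215,900 + $525,000) ÷ $141.71 = 12,284.95, so 12,285 bottles.

12,285 bottles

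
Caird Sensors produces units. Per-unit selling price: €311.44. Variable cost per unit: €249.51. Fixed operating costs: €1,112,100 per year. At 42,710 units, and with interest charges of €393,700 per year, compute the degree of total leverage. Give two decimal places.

2.32

Contribution at this volume is 42,710 × €61.93 = €2,645,030.30.
Subtracting fixed costs: EBIT = €2,645,030.30 − €1,112,100 = €1,532,930.30. Interest = €393,700.00, so EBIT − I = €1,139,230.30.
DCL = contribution ÷ (EBIT − I) = €2,645,030.30 ÷ €1,139,230.30 = 2.3218.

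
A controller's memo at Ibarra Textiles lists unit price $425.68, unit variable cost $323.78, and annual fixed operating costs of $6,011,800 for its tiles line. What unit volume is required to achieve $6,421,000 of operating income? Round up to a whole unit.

122,010 tiles

Unit CM = price − variable cost = $425.68 − $323.78 = $101.90.
Required volume = (fixed costs + target profit) ÷ CM = ($6,011,800 + $6,421,000) ÷ $101.90 = 122,009.81, so 122,010 tiles.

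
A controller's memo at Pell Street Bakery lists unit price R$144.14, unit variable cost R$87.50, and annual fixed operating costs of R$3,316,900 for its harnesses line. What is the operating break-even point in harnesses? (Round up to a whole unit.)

58,562 harnesses

Each unit contributes R$144.14 − R$87.50 = R$56.64.
Break-even volume = fixed costs ÷ CM per unit = R$3,316,900 ÷ R$56.64 = 58,561.09, so 58,562 harnesses.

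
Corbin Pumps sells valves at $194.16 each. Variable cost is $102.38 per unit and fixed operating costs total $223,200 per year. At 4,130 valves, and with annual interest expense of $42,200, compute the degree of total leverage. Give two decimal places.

3.34

Total contribution margin = 4,130 × $91.78 = $379,051.40.
Operating income = contribution − fixed costs = $379,051.40 − $223,200 = $155,851.40. Interest = $42,200.00, so EBIT − I = $113,651.40.
DCL = contribution ÷ (EBIT − I) = $379,051.40 ÷ $113,651.40 = 3.3352.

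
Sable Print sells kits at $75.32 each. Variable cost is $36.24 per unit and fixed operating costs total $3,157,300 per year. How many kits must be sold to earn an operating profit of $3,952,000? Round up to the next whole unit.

Contribution margin per unit = $75.32 − $36.24 = $39.08.
Units = (FC + target) / CM = ($3,157,300 + $3,952,000) / $39.08 = 181,916.58, so 181,917 kits.

181,917 kits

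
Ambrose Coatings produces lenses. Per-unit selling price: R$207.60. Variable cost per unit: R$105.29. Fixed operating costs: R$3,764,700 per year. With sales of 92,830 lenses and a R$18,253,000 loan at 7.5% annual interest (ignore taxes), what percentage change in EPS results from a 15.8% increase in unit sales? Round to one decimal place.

Total contribution margin = 92,830 × R$102.31 = R$9,497,437.30.
Subtracting fixed costs: EBIT = R$9,497,437.30 − R$3,764,700 = R$5,732,737.30.
Interest = R$1,368,975.00, so EBIT − I = R$4,363,762.30.
DCL = total CM / (EBIT − I) = R$9,497,437.30 / R$4,363,762.30 = 2.1764.
%ΔEPS = DCL × %ΔSales = 2.1764 × +15.8% = +34.4%.

+34.4%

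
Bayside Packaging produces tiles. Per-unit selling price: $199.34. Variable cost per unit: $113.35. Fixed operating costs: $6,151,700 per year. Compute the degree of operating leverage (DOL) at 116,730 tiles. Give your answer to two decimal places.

Contribution at this volume is 116,730 × $85.99 = $10,037,612.70.
Operating income = contribution − fixed costs = $10,037,612.70 − $6,151,700 = $3,885,912.70.
Degree of operating leverage = $10,037,612.70 / $3,885,912.70 = 2.5831.

2.58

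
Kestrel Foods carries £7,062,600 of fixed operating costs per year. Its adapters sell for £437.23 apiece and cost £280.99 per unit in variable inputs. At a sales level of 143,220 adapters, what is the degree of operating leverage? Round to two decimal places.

1.46

At 143,220 units, contribution = 143,220 × £156.24 = £22,376,692.80.
EBIT = £22,376,692.80 − £7,062,600 = £15,314,092.80.
DOL = contribution ÷ EBIT = £22,376,692.80 ÷ £15,314,092.80 = 1.4612.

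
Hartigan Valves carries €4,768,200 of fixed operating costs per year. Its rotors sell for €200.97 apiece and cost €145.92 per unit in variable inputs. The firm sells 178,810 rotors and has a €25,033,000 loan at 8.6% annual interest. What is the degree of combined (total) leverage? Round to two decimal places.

Total contribution margin = 178,810 × €55.05 = €9,843,490.50.
Operating income = contribution − fixed costs = €9,843,490.50 − €4,768,200 = €5,075,290.50. Interest = €2,152,838.00, so EBIT − I = €2,922,452.50.
DCL = contribution ÷ (EBIT − I) = €9,843,490.50 ÷ €2,922,452.50 = 3.3682.

3.37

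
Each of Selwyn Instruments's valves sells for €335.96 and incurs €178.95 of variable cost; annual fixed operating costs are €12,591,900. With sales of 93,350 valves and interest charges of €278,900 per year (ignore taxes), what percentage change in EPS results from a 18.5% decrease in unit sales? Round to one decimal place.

Contribution at this volume is 93,350 × €157.01 = €14,656,883.50.
Subtracting fixed costs: EBIT = €14,656,883.50 − €12,591,900 = €2,064,983.50.
After interest of €278,900.00, pre-tax earnings = €1,786,083.50.
DCL = total CM / (EBIT − I) = €14,656,883.50 / €1,786,083.50 = 8.2062.
EPS therefore changes by 8.2062 × (-18.5%) = -151.8%.

-151.8%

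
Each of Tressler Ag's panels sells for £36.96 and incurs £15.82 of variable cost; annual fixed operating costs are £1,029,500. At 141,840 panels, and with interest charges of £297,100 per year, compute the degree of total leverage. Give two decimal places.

Total contribution margin = 141,840 × £21.14 = £2,998,497.60.
Operating income = contribution − fixed costs = £2,998,497.60 − £1,029,500 = £1,968,997.60. Interest = £297,100.00, so EBIT − I = £1,671,897.60.
Degree of total leverage = total CM / (EBIT − interest) = £2,998,497.60 / £1,671,897.60 = 1.7935.

1.79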